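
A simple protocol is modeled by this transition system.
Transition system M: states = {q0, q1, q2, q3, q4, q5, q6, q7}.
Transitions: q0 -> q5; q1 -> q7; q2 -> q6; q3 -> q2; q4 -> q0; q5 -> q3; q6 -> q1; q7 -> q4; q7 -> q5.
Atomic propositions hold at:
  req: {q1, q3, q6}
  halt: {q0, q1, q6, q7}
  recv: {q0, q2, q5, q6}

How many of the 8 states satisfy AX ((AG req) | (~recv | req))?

AG req: greatest fixpoint, start Z0 = {q1, q3, q6}, keep only states in Sat with every successor in Z. Z1 = {q6}; Z2 = ∅; fixed.
Sat(AG req) = ∅
Sat(~recv) = {q1, q3, q4, q7}
Sat(~recv | req) = {q1, q3, q4, q6, q7}
Sat((AG req) | (~recv | req)) = {q1, q3, q4, q6, q7}
Sat(AX ((AG req) | (~recv | req))) = {s : every successor in {q1, q3, q4, q6, q7}} = {q1, q2, q5, q6}
|Sat(AX ((AG req) | (~recv | req)))| = |{q1, q2, q5, q6}| = 4.

4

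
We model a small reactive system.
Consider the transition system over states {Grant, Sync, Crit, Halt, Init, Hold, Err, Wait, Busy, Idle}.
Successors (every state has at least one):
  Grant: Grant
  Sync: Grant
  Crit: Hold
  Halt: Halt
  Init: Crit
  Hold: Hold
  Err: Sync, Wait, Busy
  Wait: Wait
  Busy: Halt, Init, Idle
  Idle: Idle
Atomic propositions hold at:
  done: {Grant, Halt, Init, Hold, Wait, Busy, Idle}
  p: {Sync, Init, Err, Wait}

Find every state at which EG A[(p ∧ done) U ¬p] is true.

Sat(p ∧ done) = {Init, Wait}
Sat(¬p) = {Grant, Crit, Halt, Hold, Busy, Idle}
A[(p ∧ done) U ¬p]: least fixpoint, start Z0 = Sat(¬p) = {Grant, Crit, Halt, Hold, Busy, Idle}, add states in Sat(p ∧ done) with every successor in Z. Z1 = {Grant, Crit, Halt, Init, Hold, Busy, Idle}; fixed.
Sat(A[(p ∧ done) U ¬p]) = {Grant, Crit, Halt, Init, Hold, Busy, Idle}
EG A[(p ∧ done) U ¬p]: greatest fixpoint, start Z0 = {Grant, Crit, Halt, Init, Hold, Busy, Idle}, keep only states in Sat with some successor in Z. Already a fixed point.
Sat(EG A[(p ∧ done) U ¬p]) = {Grant, Crit, Halt, Init, Hold, Busy, Idle}

{Grant, Crit, Halt, Init, Hold, Busy, Idle}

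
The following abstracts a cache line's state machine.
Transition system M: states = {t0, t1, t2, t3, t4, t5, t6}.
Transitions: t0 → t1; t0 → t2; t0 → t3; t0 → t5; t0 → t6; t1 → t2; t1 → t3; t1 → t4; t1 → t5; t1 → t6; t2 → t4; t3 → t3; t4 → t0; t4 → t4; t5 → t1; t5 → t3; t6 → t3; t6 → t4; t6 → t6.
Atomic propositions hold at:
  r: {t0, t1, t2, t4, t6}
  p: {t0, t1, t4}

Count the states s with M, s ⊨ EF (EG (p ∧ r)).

6

Sat(p ∧ r) = {t0, t1, t4}
EG (p ∧ r): greatest fixpoint, start Z0 = {t0, t1, t4}, keep only states in Sat with some successor in Z. Already a fixed point.
Sat(EG (p ∧ r)) = {t0, t1, t4}
EF (EG (p ∧ r)): least fixpoint, start Z0 = {t0, t1, t4}, add states with some successor in Z. Z1 = {t0, t1, t2, t4, t5, t6}; fixed.
Sat(EF (EG (p ∧ r))) = {t0, t1, t2, t4, t5, t6}
|Sat(EF (EG (p ∧ r)))| = |{t0, t1, t2, t4, t5, t6}| = 6.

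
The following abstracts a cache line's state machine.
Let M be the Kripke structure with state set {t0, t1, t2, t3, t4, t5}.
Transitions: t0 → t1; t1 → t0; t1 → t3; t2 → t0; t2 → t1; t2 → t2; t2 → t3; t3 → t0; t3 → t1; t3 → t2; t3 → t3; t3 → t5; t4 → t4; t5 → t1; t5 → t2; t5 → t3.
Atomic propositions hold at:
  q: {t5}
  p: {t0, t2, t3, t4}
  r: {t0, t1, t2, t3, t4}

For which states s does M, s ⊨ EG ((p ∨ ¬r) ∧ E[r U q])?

Sat(¬r) = {t5}
Sat(p ∨ ¬r) = {t0, t2, t3, t4, t5}
E[r U q]: least fixpoint, start Z0 = Sat(q) = {t5}, add states in Sat(r) with some successor in Z. Z1 = {t3, t5}; Z2 = {t1, t2, t3, t5}; Z3 = {t0, t1, t2, t3, t5}; fixed.
Sat(E[r U q]) = {t0, t1, t2, t3, t5}
Sat((p ∨ ¬r) ∧ E[r U q]) = {t0, t2, t3, t5}
EG ((p ∨ ¬r) ∧ E[r U q]): greatest fixpoint, start Z0 = {t0, t2, t3, t5}, keep only states in Sat with some successor in Z. Z1 = {t2, t3, t5}; fixed.
Sat(EG ((p ∨ ¬r) ∧ E[r U q])) = {t2, t3, t5}

{t2, t3, t5}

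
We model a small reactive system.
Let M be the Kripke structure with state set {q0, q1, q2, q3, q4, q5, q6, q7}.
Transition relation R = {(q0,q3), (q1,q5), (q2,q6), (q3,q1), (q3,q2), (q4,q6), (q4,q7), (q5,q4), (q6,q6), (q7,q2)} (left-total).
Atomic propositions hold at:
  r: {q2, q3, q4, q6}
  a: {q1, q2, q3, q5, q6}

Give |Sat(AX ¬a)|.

Sat(¬a) = {q0, q4, q7}
Sat(AX ¬a) = {s : every successor in {q0, q4, q7}} = {q5}
|Sat(AX ¬a)| = |{q5}| = 1.

1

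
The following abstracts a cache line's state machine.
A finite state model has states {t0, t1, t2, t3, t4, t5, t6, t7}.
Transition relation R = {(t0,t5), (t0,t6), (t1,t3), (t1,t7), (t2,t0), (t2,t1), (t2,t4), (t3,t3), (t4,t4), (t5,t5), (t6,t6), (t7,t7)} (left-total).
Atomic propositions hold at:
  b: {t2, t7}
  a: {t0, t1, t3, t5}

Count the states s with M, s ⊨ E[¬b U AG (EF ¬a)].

5

Sat(¬b) = {t0, t1, t3, t4, t5, t6}
Sat(¬a) = {t2, t4, t6, t7}
EF ¬a: least fixpoint, start Z0 = {t2, t4, t6, t7}, add states with some successor in Z. Z1 = {t0, t1, t2, t4, t6, t7}; fixed.
Sat(EF ¬a) = {t0, t1, t2, t4, t6, t7}
AG (EF ¬a): greatest fixpoint, start Z0 = {t0, t1, t2, t4, t6, t7}, keep only states in Sat with every successor in Z. Z1 = {t2, t4, t6, t7}; Z2 = {t4, t6, t7}; fixed.
Sat(AG (EF ¬a)) = {t4, t6, t7}
E[¬b U AG (EF ¬a)]: least fixpoint, start Z0 = Sat(AG (EF ¬a)) = {t4, t6, t7}, add states in Sat(¬b) with some successor in Z. Z1 = {t0, t1, t4, t6, t7}; fixed.
Sat(E[¬b U AG (EF ¬a)]) = {t0, t1, t4, t6, t7}
|Sat(E[¬b U AG (EF ¬a)])| = |{t0, t1, t4, t6, t7}| = 5.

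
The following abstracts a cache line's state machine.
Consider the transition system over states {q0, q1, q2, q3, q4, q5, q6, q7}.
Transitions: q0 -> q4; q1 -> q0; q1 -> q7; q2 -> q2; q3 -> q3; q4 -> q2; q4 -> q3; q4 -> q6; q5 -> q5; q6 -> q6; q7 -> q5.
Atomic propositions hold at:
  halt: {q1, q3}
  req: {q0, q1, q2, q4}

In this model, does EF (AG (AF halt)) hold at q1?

Yes

AF halt: least fixpoint, start Z0 = {q1, q3}, add states with every successor in Z. Already a fixed point.
Sat(AF halt) = {q1, q3}
AG (AF halt): greatest fixpoint, start Z0 = {q1, q3}, keep only states in Sat with every successor in Z. Z1 = {q3}; fixed.
Sat(AG (AF halt)) = {q3}
EF (AG (AF halt)): least fixpoint, start Z0 = {q3}, add states with some successor in Z. Z1 = {q3, q4}; Z2 = {q0, q3, q4}; Z3 = {q0, q1, q3, q4}; fixed.
Sat(EF (AG (AF halt))) = {q0, q1, q3, q4}
q1 ∈ Sat(EF (AG (AF halt))) = {q0, q1, q3, q4}, so the formula holds at q1.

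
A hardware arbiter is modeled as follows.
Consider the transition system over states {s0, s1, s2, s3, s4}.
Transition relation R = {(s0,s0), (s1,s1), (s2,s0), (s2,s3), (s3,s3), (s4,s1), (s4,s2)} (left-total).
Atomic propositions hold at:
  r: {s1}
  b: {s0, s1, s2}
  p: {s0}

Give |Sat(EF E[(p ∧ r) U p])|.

Sat(p ∧ r) = ∅
E[(p ∧ r) U p]: least fixpoint, start Z0 = Sat(p) = {s0}, add states in Sat(p ∧ r) with some successor in Z. Already a fixed point.
Sat(E[(p ∧ r) U p]) = {s0}
EF E[(p ∧ r) U p]: least fixpoint, start Z0 = {s0}, add states with some successor in Z. Z1 = {s0, s2}; Z2 = {s0, s2, s4}; fixed.
Sat(EF E[(p ∧ r) U p]) = {s0, s2, s4}
|Sat(EF E[(p ∧ r) U p])| = |{s0, s2, s4}| = 3.

3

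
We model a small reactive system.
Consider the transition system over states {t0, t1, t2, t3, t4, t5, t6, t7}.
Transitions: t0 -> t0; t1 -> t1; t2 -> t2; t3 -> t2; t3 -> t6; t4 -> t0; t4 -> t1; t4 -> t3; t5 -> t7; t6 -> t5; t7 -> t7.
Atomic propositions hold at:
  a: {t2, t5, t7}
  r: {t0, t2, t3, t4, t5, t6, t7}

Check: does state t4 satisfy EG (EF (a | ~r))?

Sat(~r) = {t1}
Sat(a | ~r) = {t1, t2, t5, t7}
EF (a | ~r): least fixpoint, start Z0 = {t1, t2, t5, t7}, add states with some successor in Z. Z1 = {t1, t2, t3, t4, t5, t6, t7}; fixed.
Sat(EF (a | ~r)) = {t1, t2, t3, t4, t5, t6, t7}
EG (EF (a | ~r)): greatest fixpoint, start Z0 = {t1, t2, t3, t4, t5, t6, t7}, keep only states in Sat with some successor in Z. Already a fixed point.
Sat(EG (EF (a | ~r))) = {t1, t2, t3, t4, t5, t6, t7}
t4 ∈ Sat(EG (EF (a | ~r))) = {t1, t2, t3, t4, t5, t6, t7}, so the formula holds at t4.

Yes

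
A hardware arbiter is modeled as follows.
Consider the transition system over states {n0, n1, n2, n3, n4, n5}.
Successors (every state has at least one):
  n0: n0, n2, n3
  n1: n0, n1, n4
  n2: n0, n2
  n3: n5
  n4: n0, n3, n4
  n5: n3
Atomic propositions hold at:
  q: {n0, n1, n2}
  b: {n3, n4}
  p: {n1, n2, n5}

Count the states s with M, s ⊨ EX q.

4

Sat(EX q) = {s : some successor in {n0, n1, n2}} = {n0, n1, n2, n4}
|Sat(EX q)| = |{n0, n1, n2, n4}| = 4.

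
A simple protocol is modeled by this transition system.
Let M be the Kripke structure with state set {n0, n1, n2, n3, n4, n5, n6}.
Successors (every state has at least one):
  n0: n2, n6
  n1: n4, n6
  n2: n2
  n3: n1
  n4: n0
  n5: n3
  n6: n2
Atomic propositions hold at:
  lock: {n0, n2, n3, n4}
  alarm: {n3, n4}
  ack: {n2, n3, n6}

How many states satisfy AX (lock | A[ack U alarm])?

A[ack U alarm]: least fixpoint, start Z0 = Sat(alarm) = {n3, n4}, add states in Sat(ack) with every successor in Z. Already a fixed point.
Sat(A[ack U alarm]) = {n3, n4}
Sat(lock | A[ack U alarm]) = {n0, n2, n3, n4}
Sat(AX (lock | A[ack U alarm])) = {s : every successor in {n0, n2, n3, n4}} = {n2, n4, n5, n6}
|Sat(AX (lock | A[ack U alarm]))| = |{n2, n4, n5, n6}| = 4.

4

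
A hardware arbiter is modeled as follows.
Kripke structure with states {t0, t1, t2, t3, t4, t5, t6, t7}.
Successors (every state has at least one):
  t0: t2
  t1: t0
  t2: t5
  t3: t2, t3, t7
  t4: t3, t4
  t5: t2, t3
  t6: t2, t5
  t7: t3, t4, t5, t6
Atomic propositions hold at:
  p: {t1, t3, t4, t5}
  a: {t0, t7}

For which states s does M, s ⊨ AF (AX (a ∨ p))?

Sat(a ∨ p) = {t0, t1, t3, t4, t5, t7}
Sat(AX (a ∨ p)) = {s : every successor in {t0, t1, t3, t4, t5, t7}} = {t1, t2, t4}
AF (AX (a ∨ p)): least fixpoint, start Z0 = {t1, t2, t4}, add states with every successor in Z. Z1 = {t0, t1, t2, t4}; fixed.
Sat(AF (AX (a ∨ p))) = {t0, t1, t2, t4}

{t0, t1, t2, t4}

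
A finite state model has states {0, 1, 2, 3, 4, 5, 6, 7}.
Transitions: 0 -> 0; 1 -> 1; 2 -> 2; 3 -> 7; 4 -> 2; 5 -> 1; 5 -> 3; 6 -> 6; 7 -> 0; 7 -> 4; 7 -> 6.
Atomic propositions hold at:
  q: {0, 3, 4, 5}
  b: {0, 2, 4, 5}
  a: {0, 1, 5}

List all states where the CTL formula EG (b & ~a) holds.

{2, 4}

Sat(~a) = {2, 3, 4, 6, 7}
Sat(b & ~a) = {2, 4}
EG (b & ~a): greatest fixpoint, start Z0 = {2, 4}, keep only states in Sat with some successor in Z. Already a fixed point.
Sat(EG (b & ~a)) = {2, 4}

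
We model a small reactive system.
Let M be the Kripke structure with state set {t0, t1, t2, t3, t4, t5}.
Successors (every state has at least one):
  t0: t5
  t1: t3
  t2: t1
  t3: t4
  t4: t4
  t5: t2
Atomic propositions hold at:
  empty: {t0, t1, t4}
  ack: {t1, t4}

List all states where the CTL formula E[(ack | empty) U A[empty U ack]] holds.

Sat(ack | empty) = {t0, t1, t4}
A[empty U ack]: least fixpoint, start Z0 = Sat(ack) = {t1, t4}, add states in Sat(empty) with every successor in Z. Already a fixed point.
Sat(A[empty U ack]) = {t1, t4}
E[(ack | empty) U A[empty U ack]]: least fixpoint, start Z0 = Sat(A[empty U ack]) = {t1, t4}, add states in Sat(ack | empty) with some successor in Z. Already a fixed point.
Sat(E[(ack | empty) U A[empty U ack]]) = {t1, t4}

{t1, t4}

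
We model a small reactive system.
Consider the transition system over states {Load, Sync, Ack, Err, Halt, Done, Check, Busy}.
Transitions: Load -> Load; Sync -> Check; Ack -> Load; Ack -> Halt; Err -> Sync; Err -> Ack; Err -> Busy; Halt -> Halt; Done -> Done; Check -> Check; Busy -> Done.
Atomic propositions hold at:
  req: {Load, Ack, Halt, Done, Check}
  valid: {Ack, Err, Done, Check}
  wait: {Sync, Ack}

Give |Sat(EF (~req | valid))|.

Sat(~req) = {Sync, Err, Busy}
Sat(~req | valid) = {Sync, Ack, Err, Done, Check, Busy}
EF (~req | valid): least fixpoint, start Z0 = {Sync, Ack, Err, Done, Check, Busy}, add states with some successor in Z. Already a fixed point.
Sat(EF (~req | valid)) = {Sync, Ack, Err, Done, Check, Busy}
|Sat(EF (~req | valid))| = |{Sync, Ack, Err, Done, Check, Busy}| = 6.

6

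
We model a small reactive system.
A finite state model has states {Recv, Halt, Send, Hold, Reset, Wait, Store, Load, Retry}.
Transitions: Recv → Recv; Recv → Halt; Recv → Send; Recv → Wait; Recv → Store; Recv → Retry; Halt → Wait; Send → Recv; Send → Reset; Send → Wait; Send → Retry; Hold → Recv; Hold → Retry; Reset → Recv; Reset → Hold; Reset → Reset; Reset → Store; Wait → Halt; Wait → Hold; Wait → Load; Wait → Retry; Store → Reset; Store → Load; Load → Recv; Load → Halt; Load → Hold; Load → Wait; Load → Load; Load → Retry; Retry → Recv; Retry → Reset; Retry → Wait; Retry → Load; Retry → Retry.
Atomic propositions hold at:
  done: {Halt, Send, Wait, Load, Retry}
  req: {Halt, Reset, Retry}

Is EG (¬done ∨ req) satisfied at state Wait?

No

Sat(¬done) = {Recv, Hold, Reset, Store}
Sat(¬done ∨ req) = {Recv, Halt, Hold, Reset, Store, Retry}
EG (¬done ∨ req): greatest fixpoint, start Z0 = {Recv, Halt, Hold, Reset, Store, Retry}, keep only states in Sat with some successor in Z. Z1 = {Recv, Hold, Reset, Store, Retry}; fixed.
Sat(EG (¬done ∨ req)) = {Recv, Hold, Reset, Store, Retry}
Wait ∉ Sat(EG (¬done ∨ req)) = {Recv, Hold, Reset, Store, Retry}, so the formula does not hold at Wait.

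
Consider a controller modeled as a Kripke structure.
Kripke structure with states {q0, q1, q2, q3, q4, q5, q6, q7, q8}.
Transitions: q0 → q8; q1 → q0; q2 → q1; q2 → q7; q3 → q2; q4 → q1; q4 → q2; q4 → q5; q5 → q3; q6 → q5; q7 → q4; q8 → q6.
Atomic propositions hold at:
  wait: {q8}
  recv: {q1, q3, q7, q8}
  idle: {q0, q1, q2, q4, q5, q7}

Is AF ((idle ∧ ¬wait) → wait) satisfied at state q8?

Sat(¬wait) = {q0, q1, q2, q3, q4, q5, q6, q7}
Sat(idle ∧ ¬wait) = {q0, q1, q2, q4, q5, q7}
Sat((idle ∧ ¬wait) → wait) = {q3, q6, q8}
AF ((idle ∧ ¬wait) → wait): least fixpoint, start Z0 = {q3, q6, q8}, add states with every successor in Z. Z1 = {q0, q3, q5, q6, q8}; Z2 = {q0, q1, q3, q5, q6, q8}; fixed.
Sat(AF ((idle ∧ ¬wait) → wait)) = {q0, q1, q3, q5, q6, q8}
q8 ∈ Sat(AF ((idle ∧ ¬wait) → wait)) = {q0, q1, q3, q5, q6, q8}, so the formula holds at q8.

Yes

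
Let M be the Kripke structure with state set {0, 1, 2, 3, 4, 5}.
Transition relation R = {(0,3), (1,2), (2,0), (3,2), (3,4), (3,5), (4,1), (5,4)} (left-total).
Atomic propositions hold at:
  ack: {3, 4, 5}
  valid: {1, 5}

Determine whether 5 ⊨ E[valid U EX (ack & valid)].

No

Sat(ack & valid) = {5}
Sat(EX (ack & valid)) = {s : some successor in {5}} = {3}
E[valid U EX (ack & valid)]: least fixpoint, start Z0 = Sat(EX (ack & valid)) = {3}, add states in Sat(valid) with some successor in Z. Already a fixed point.
Sat(E[valid U EX (ack & valid)]) = {3}
5 ∉ Sat(E[valid U EX (ack & valid)]) = {3}, so the formula does not hold at 5.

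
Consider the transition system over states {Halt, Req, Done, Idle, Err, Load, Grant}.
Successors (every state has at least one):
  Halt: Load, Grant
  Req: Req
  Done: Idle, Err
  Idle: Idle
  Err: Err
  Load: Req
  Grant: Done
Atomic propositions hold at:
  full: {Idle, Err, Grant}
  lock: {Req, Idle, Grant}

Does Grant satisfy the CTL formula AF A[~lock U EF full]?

Yes

Sat(~lock) = {Halt, Done, Err, Load}
EF full: least fixpoint, start Z0 = {Idle, Err, Grant}, add states with some successor in Z. Z1 = {Halt, Done, Idle, Err, Grant}; fixed.
Sat(EF full) = {Halt, Done, Idle, Err, Grant}
A[~lock U EF full]: least fixpoint, start Z0 = Sat(EF full) = {Halt, Done, Idle, Err, Grant}, add states in Sat(~lock) with every successor in Z. Already a fixed point.
Sat(A[~lock U EF full]) = {Halt, Done, Idle, Err, Grant}
AF A[~lock U EF full]: least fixpoint, start Z0 = {Halt, Done, Idle, Err, Grant}, add states with every successor in Z. Already a fixed point.
Sat(AF A[~lock U EF full]) = {Halt, Done, Idle, Err, Grant}
Grant ∈ Sat(AF A[~lock U EF full]) = {Halt, Done, Idle, Err, Grant}, so the formula holds at Grant.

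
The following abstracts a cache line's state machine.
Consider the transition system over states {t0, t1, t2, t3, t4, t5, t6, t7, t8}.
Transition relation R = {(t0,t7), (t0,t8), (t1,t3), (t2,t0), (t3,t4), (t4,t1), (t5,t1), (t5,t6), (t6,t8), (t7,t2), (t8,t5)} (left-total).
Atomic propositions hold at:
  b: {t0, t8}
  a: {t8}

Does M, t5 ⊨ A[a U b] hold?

No

A[a U b]: least fixpoint, start Z0 = Sat(b) = {t0, t8}, add states in Sat(a) with every successor in Z. Already a fixed point.
Sat(A[a U b]) = {t0, t8}
t5 ∉ Sat(A[a U b]) = {t0, t8}, so the formula does not hold at t5.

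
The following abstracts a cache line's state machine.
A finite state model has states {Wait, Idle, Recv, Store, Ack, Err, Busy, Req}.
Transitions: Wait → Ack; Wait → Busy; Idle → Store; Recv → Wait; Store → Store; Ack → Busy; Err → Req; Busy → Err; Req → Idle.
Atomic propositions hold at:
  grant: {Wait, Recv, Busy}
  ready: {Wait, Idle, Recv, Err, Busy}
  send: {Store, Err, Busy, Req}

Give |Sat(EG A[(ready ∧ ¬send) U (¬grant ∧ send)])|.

4

Sat(¬send) = {Wait, Idle, Recv, Ack}
Sat(ready ∧ ¬send) = {Wait, Idle, Recv}
Sat(¬grant) = {Idle, Store, Ack, Err, Req}
Sat(¬grant ∧ send) = {Store, Err, Req}
A[(ready ∧ ¬send) U (¬grant ∧ send)]: least fixpoint, start Z0 = Sat((¬grant ∧ send)) = {Store, Err, Req}, add states in Sat(ready ∧ ¬send) with every successor in Z. Z1 = {Idle, Store, Err, Req}; fixed.
Sat(A[(ready ∧ ¬send) U (¬grant ∧ send)]) = {Idle, Store, Err, Req}
EG A[(ready ∧ ¬send) U (¬grant ∧ send)]: greatest fixpoint, start Z0 = {Idle, Store, Err, Req}, keep only states in Sat with some successor in Z. Already a fixed point.
Sat(EG A[(ready ∧ ¬send) U (¬grant ∧ send)]) = {Idle, Store, Err, Req}
|Sat(EG A[(ready ∧ ¬send) U (¬grant ∧ send)])| = |{Idle, Store, Err, Req}| = 4.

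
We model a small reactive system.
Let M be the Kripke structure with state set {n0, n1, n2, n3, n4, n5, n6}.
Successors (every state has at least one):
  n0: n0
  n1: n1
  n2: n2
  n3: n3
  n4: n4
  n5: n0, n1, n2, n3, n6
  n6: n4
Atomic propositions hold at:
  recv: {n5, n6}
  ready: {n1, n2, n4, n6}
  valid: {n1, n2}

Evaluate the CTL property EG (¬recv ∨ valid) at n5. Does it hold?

No

Sat(¬recv) = {n0, n1, n2, n3, n4}
Sat(¬recv ∨ valid) = {n0, n1, n2, n3, n4}
EG (¬recv ∨ valid): greatest fixpoint, start Z0 = {n0, n1, n2, n3, n4}, keep only states in Sat with some successor in Z. Already a fixed point.
Sat(EG (¬recv ∨ valid)) = {n0, n1, n2, n3, n4}
n5 ∉ Sat(EG (¬recv ∨ valid)) = {n0, n1, n2, n3, n4}, so the formula does not hold at n5.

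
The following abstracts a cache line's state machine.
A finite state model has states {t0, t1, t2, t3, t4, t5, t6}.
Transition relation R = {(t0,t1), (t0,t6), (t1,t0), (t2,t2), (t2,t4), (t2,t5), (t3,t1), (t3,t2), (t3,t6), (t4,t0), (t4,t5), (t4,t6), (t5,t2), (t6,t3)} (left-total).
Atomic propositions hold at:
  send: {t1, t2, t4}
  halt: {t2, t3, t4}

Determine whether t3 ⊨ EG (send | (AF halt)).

Yes

AF halt: least fixpoint, start Z0 = {t2, t3, t4}, add states with every successor in Z. Z1 = {t2, t3, t4, t5, t6}; fixed.
Sat(AF halt) = {t2, t3, t4, t5, t6}
Sat(send | (AF halt)) = {t1, t2, t3, t4, t5, t6}
EG (send | (AF halt)): greatest fixpoint, start Z0 = {t1, t2, t3, t4, t5, t6}, keep only states in Sat with some successor in Z. Z1 = {t2, t3, t4, t5, t6}; fixed.
Sat(EG (send | (AF halt))) = {t2, t3, t4, t5, t6}
t3 ∈ Sat(EG (send | (AF halt))) = {t2, t3, t4, t5, t6}, so the formula holds at t3.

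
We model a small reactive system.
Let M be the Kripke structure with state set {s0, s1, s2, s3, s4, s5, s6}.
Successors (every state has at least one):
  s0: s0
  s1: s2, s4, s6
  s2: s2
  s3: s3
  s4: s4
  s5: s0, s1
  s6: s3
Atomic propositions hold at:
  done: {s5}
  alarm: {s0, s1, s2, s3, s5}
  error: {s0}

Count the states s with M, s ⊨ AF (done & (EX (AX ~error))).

1

Sat(~error) = {s1, s2, s3, s4, s5, s6}
Sat(AX ~error) = {s : every successor in {s1, s2, s3, s4, s5, s6}} = {s1, s2, s3, s4, s6}
Sat(EX (AX ~error)) = {s : some successor in {s1, s2, s3, s4, s6}} = {s1, s2, s3, s4, s5, s6}
Sat(done & (EX (AX ~error))) = {s5}
AF (done & (EX (AX ~error))): least fixpoint, start Z0 = {s5}, add states with every successor in Z. Already a fixed point.
Sat(AF (done & (EX (AX ~error)))) = {s5}
|Sat(AF (done & (EX (AX ~error))))| = |{s5}| = 1.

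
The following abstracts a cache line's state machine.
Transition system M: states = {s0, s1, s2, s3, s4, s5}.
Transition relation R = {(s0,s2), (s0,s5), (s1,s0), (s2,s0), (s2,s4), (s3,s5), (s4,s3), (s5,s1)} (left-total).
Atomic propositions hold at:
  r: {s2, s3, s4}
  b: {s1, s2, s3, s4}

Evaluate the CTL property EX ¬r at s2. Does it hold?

Sat(¬r) = {s0, s1, s5}
Sat(EX ¬r) = {s : some successor in {s0, s1, s5}} = {s0, s1, s2, s3, s5}
s2 ∈ Sat(EX ¬r) = {s0, s1, s2, s3, s5}, so the formula holds at s2.

Yes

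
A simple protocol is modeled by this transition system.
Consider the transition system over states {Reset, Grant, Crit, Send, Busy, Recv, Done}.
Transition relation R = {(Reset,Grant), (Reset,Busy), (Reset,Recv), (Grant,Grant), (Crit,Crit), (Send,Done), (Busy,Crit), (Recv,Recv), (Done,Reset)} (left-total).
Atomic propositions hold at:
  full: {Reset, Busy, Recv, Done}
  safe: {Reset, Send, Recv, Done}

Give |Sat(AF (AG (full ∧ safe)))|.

1

Sat(full ∧ safe) = {Reset, Recv, Done}
AG (full ∧ safe): greatest fixpoint, start Z0 = {Reset, Recv, Done}, keep only states in Sat with every successor in Z. Z1 = {Recv, Done}; Z2 = {Recv}; fixed.
Sat(AG (full ∧ safe)) = {Recv}
AF (AG (full ∧ safe)): least fixpoint, start Z0 = {Recv}, add states with every successor in Z. Already a fixed point.
Sat(AF (AG (full ∧ safe))) = {Recv}
|Sat(AF (AG (full ∧ safe)))| = |{Recv}| = 1.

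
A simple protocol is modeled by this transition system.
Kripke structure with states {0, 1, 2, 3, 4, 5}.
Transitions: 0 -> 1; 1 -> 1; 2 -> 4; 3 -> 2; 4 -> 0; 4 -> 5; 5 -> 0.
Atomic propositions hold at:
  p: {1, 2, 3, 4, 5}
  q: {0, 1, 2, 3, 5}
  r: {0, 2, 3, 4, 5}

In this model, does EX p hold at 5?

No

Sat(EX p) = {s : some successor in {1, 2, 3, 4, 5}} = {0, 1, 2, 3, 4}
5 ∉ Sat(EX p) = {0, 1, 2, 3, 4}, so the formula does not hold at 5.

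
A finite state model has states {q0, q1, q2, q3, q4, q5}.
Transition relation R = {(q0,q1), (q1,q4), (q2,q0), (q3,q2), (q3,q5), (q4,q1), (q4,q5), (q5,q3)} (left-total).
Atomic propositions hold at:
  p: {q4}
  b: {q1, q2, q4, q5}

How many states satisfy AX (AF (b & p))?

3

Sat(b & p) = {q4}
AF (b & p): least fixpoint, start Z0 = {q4}, add states with every successor in Z. Z1 = {q1, q4}; Z2 = {q0, q1, q4}; Z3 = {q0, q1, q2, q4}; fixed.
Sat(AF (b & p)) = {q0, q1, q2, q4}
Sat(AX (AF (b & p))) = {s : every successor in {q0, q1, q2, q4}} = {q0, q1, q2}
|Sat(AX (AF (b & p)))| = |{q0, q1, q2}| = 3.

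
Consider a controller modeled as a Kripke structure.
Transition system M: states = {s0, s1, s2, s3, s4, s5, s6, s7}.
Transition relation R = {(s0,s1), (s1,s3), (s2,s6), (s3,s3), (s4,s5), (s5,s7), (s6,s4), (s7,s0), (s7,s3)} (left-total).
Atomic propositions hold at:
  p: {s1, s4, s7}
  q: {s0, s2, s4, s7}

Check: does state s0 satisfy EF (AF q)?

AF q: least fixpoint, start Z0 = {s0, s2, s4, s7}, add states with every successor in Z. Z1 = {s0, s2, s4, s5, s6, s7}; fixed.
Sat(AF q) = {s0, s2, s4, s5, s6, s7}
EF (AF q): least fixpoint, start Z0 = {s0, s2, s4, s5, s6, s7}, add states with some successor in Z. Already a fixed point.
Sat(EF (AF q)) = {s0, s2, s4, s5, s6, s7}
s0 ∈ Sat(EF (AF q)) = {s0, s2, s4, s5, s6, s7}, so the formula holds at s0.

Yes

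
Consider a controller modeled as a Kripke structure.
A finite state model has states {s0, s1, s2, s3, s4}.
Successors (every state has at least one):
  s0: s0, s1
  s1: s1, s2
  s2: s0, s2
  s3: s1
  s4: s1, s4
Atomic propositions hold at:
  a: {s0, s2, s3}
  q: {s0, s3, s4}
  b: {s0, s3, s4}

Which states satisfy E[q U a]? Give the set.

E[q U a]: least fixpoint, start Z0 = Sat(a) = {s0, s2, s3}, add states in Sat(q) with some successor in Z. Already a fixed point.
Sat(E[q U a]) = {s0, s2, s3}

{s0, s2, s3}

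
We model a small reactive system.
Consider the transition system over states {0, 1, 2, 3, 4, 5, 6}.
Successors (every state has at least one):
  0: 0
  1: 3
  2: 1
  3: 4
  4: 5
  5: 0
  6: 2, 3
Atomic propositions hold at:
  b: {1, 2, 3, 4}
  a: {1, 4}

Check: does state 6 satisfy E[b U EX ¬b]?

Sat(¬b) = {0, 5, 6}
Sat(EX ¬b) = {s : some successor in {0, 5, 6}} = {0, 4, 5}
E[b U EX ¬b]: least fixpoint, start Z0 = Sat(EX ¬b) = {0, 4, 5}, add states in Sat(b) with some successor in Z. Z1 = {0, 3, 4, 5}; Z2 = {0, 1, 3, 4, 5}; Z3 = {0, 1, 2, 3, 4, 5}; fixed.
Sat(E[b U EX ¬b]) = {0, 1, 2, 3, 4, 5}
6 ∉ Sat(E[b U EX ¬b]) = {0, 1, 2, 3, 4, 5}, so the formula does not hold at 6.

No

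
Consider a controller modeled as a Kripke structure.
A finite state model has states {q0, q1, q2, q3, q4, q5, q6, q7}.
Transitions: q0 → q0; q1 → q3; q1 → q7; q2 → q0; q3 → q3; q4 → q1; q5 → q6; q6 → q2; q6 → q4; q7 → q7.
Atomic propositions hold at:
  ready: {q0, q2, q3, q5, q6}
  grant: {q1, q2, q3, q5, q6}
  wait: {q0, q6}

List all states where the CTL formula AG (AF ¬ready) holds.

{q7}

Sat(¬ready) = {q1, q4, q7}
AF ¬ready: least fixpoint, start Z0 = {q1, q4, q7}, add states with every successor in Z. Already a fixed point.
Sat(AF ¬ready) = {q1, q4, q7}
AG (AF ¬ready): greatest fixpoint, start Z0 = {q1, q4, q7}, keep only states in Sat with every successor in Z. Z1 = {q4, q7}; Z2 = {q7}; fixed.
Sat(AG (AF ¬ready)) = {q7}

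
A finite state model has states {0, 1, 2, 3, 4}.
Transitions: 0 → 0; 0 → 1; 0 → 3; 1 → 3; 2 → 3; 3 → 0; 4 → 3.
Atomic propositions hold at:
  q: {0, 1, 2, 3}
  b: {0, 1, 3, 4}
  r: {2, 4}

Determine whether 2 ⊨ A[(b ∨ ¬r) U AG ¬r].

Sat(¬r) = {0, 1, 3}
Sat(b ∨ ¬r) = {0, 1, 3, 4}
AG ¬r: greatest fixpoint, start Z0 = {0, 1, 3}, keep only states in Sat with every successor in Z. Already a fixed point.
Sat(AG ¬r) = {0, 1, 3}
A[(b ∨ ¬r) U AG ¬r]: least fixpoint, start Z0 = Sat(AG ¬r) = {0, 1, 3}, add states in Sat(b ∨ ¬r) with every successor in Z. Z1 = {0, 1, 3, 4}; fixed.
Sat(A[(b ∨ ¬r) U AG ¬r]) = {0, 1, 3, 4}
2 ∉ Sat(A[(b ∨ ¬r) U AG ¬r]) = {0, 1, 3, 4}, so the formula does not hold at 2.

No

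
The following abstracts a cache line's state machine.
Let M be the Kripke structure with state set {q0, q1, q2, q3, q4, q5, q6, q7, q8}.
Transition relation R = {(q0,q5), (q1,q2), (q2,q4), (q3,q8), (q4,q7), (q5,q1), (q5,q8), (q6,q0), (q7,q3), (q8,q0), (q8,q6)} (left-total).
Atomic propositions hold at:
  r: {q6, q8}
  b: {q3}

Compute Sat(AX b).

Sat(AX b) = {s : every successor in {q3}} = {q7}

{q7}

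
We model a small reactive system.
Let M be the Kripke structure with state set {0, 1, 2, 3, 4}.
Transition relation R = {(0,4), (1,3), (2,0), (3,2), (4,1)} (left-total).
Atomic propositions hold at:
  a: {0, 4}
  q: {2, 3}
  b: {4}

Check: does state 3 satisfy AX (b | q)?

Sat(b | q) = {2, 3, 4}
Sat(AX (b | q)) = {s : every successor in {2, 3, 4}} = {0, 1, 3}
3 ∈ Sat(AX (b | q)) = {0, 1, 3}, so the formula holds at 3.

Yes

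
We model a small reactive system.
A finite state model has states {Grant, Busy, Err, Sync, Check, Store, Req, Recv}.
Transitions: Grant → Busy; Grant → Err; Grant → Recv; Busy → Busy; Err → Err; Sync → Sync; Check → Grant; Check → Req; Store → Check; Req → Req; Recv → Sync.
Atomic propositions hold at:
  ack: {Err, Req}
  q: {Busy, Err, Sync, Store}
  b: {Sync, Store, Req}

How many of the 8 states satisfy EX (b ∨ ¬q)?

6

Sat(¬q) = {Grant, Check, Req, Recv}
Sat(b ∨ ¬q) = {Grant, Sync, Check, Store, Req, Recv}
Sat(EX (b ∨ ¬q)) = {s : some successor in {Grant, Sync, Check, Store, Req, Recv}} = {Grant, Sync, Check, Store, Req, Recv}
|Sat(EX (b ∨ ¬q))| = |{Grant, Sync, Check, Store, Req, Recv}| = 6.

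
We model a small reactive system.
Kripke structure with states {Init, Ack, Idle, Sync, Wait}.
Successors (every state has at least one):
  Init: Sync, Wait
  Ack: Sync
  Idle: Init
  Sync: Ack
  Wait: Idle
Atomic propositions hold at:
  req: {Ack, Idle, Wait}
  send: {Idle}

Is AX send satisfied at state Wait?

Yes

Sat(AX send) = {s : every successor in {Idle}} = {Wait}
Wait ∈ Sat(AX send) = {Wait}, so the formula holds at Wait.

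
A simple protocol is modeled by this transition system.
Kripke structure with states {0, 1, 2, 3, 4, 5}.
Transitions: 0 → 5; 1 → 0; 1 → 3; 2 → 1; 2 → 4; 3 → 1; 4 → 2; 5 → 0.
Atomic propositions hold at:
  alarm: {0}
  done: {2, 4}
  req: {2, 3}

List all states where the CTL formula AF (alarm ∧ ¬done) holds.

Sat(¬done) = {0, 1, 3, 5}
Sat(alarm ∧ ¬done) = {0}
AF (alarm ∧ ¬done): least fixpoint, start Z0 = {0}, add states with every successor in Z. Z1 = {0, 5}; fixed.
Sat(AF (alarm ∧ ¬done)) = {0, 5}

{0, 5}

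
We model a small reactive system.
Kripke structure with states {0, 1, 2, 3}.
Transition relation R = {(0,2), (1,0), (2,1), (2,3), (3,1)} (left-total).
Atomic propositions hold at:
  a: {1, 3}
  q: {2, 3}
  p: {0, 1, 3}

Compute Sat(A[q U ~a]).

Sat(~a) = {0, 2}
A[q U ~a]: least fixpoint, start Z0 = Sat(~a) = {0, 2}, add states in Sat(q) with every successor in Z. Already a fixed point.
Sat(A[q U ~a]) = {0, 2}

{0, 2}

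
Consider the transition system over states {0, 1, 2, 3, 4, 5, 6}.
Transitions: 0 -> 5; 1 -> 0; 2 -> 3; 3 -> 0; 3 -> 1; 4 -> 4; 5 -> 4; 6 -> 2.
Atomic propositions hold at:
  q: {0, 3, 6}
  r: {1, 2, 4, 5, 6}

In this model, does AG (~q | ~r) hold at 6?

No

Sat(~q) = {1, 2, 4, 5}
Sat(~r) = {0, 3}
Sat(~q | ~r) = {0, 1, 2, 3, 4, 5}
AG (~q | ~r): greatest fixpoint, start Z0 = {0, 1, 2, 3, 4, 5}, keep only states in Sat with every successor in Z. Already a fixed point.
Sat(AG (~q | ~r)) = {0, 1, 2, 3, 4, 5}
6 ∉ Sat(AG (~q | ~r)) = {0, 1, 2, 3, 4, 5}, so the formula does not hold at 6.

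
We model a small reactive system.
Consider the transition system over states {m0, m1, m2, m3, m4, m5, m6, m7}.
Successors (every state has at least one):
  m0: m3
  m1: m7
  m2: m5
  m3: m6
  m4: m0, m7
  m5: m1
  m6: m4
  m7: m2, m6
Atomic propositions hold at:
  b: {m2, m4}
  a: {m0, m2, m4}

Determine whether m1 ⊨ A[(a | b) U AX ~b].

Sat(a | b) = {m0, m2, m4}
Sat(~b) = {m0, m1, m3, m5, m6, m7}
Sat(AX ~b) = {s : every successor in {m0, m1, m3, m5, m6, m7}} = {m0, m1, m2, m3, m4, m5}
A[(a | b) U AX ~b]: least fixpoint, start Z0 = Sat(AX ~b) = {m0, m1, m2, m3, m4, m5}, add states in Sat(a | b) with every successor in Z. Already a fixed point.
Sat(A[(a | b) U AX ~b]) = {m0, m1, m2, m3, m4, m5}
m1 ∈ Sat(A[(a | b) U AX ~b]) = {m0, m1, m2, m3, m4, m5}, so the formula holds at m1.

Yes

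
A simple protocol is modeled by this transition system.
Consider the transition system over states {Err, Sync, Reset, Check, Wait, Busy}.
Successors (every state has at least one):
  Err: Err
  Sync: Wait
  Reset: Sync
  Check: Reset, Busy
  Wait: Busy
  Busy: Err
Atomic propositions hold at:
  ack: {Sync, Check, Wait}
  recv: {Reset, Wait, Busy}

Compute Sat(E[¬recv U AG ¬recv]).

Sat(¬recv) = {Err, Sync, Check}
AG ¬recv: greatest fixpoint, start Z0 = {Err, Sync, Check}, keep only states in Sat with every successor in Z. Z1 = {Err}; fixed.
Sat(AG ¬recv) = {Err}
E[¬recv U AG ¬recv]: least fixpoint, start Z0 = Sat(AG ¬recv) = {Err}, add states in Sat(¬recv) with some successor in Z. Already a fixed point.
Sat(E[¬recv U AG ¬recv]) = {Err}

{Err}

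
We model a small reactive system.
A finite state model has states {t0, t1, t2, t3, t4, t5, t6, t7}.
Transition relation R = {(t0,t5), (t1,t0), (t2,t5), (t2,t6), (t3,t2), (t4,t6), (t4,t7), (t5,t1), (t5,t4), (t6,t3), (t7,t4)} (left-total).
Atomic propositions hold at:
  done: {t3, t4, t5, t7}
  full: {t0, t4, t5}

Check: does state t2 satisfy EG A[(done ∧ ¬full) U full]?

Sat(¬full) = {t1, t2, t3, t6, t7}
Sat(done ∧ ¬full) = {t3, t7}
A[(done ∧ ¬full) U full]: least fixpoint, start Z0 = Sat(full) = {t0, t4, t5}, add states in Sat(done ∧ ¬full) with every successor in Z. Z1 = {t0, t4, t5, t7}; fixed.
Sat(A[(done ∧ ¬full) U full]) = {t0, t4, t5, t7}
EG A[(done ∧ ¬full) U full]: greatest fixpoint, start Z0 = {t0, t4, t5, t7}, keep only states in Sat with some successor in Z. Already a fixed point.
Sat(EG A[(done ∧ ¬full) U full]) = {t0, t4, t5, t7}
t2 ∉ Sat(EG A[(done ∧ ¬full) U full]) = {t0, t4, t5, t7}, so the formula does not hold at t2.

No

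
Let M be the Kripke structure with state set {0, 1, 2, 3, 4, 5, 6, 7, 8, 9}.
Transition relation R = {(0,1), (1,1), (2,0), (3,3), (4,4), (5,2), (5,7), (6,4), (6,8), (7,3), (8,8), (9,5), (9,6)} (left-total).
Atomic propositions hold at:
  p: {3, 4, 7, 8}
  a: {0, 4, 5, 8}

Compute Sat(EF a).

{0, 2, 4, 5, 6, 8, 9}

EF a: least fixpoint, start Z0 = {0, 4, 5, 8}, add states with some successor in Z. Z1 = {0, 2, 4, 5, 6, 8, 9}; fixed.
Sat(EF a) = {0, 2, 4, 5, 6, 8, 9}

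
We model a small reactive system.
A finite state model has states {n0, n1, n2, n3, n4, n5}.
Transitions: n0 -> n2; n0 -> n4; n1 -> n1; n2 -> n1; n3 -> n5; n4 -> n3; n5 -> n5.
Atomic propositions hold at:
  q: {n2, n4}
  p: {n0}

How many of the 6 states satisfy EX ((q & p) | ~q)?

5

Sat(q & p) = ∅
Sat(~q) = {n0, n1, n3, n5}
Sat((q & p) | ~q) = {n0, n1, n3, n5}
Sat(EX ((q & p) | ~q)) = {s : some successor in {n0, n1, n3, n5}} = {n1, n2, n3, n4, n5}
|Sat(EX ((q & p) | ~q))| = |{n1, n2, n3, n4, n5}| = 5.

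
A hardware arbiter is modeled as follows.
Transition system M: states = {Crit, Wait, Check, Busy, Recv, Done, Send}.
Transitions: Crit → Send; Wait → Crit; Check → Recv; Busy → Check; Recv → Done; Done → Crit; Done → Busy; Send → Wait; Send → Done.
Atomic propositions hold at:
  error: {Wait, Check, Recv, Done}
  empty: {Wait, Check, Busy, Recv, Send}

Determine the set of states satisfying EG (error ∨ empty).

{Check, Busy, Recv, Done, Send}

Sat(error ∨ empty) = {Wait, Check, Busy, Recv, Done, Send}
EG (error ∨ empty): greatest fixpoint, start Z0 = {Wait, Check, Busy, Recv, Done, Send}, keep only states in Sat with some successor in Z. Z1 = {Check, Busy, Recv, Done, Send}; fixed.
Sat(EG (error ∨ empty)) = {Check, Busy, Recv, Done, Send}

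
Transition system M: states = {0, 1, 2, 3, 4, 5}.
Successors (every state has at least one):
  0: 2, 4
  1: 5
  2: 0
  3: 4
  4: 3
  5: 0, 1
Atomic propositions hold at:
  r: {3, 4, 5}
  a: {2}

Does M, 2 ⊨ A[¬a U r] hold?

No

Sat(¬a) = {0, 1, 3, 4, 5}
A[¬a U r]: least fixpoint, start Z0 = Sat(r) = {3, 4, 5}, add states in Sat(¬a) with every successor in Z. Z1 = {1, 3, 4, 5}; fixed.
Sat(A[¬a U r]) = {1, 3, 4, 5}
2 ∉ Sat(A[¬a U r]) = {1, 3, 4, 5}, so the formula does not hold at 2.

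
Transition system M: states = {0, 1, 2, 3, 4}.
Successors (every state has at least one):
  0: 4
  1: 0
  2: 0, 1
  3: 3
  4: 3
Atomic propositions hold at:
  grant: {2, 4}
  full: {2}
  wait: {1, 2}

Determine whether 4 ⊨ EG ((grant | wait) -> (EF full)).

No

Sat(grant | wait) = {1, 2, 4}
EF full: least fixpoint, start Z0 = {2}, add states with some successor in Z. Already a fixed point.
Sat(EF full) = {2}
Sat((grant | wait) -> (EF full)) = {0, 2, 3}
EG ((grant | wait) -> (EF full)): greatest fixpoint, start Z0 = {0, 2, 3}, keep only states in Sat with some successor in Z. Z1 = {2, 3}; Z2 = {3}; fixed.
Sat(EG ((grant | wait) -> (EF full))) = {3}
4 ∉ Sat(EG ((grant | wait) -> (EF full))) = {3}, so the formula does not hold at 4.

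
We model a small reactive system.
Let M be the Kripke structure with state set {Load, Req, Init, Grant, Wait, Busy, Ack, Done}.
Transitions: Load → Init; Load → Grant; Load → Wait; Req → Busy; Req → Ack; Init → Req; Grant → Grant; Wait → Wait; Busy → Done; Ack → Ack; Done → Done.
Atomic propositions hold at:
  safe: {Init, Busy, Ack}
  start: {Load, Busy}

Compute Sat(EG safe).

EG safe: greatest fixpoint, start Z0 = {Init, Busy, Ack}, keep only states in Sat with some successor in Z. Z1 = {Ack}; fixed.
Sat(EG safe) = {Ack}

{Ack}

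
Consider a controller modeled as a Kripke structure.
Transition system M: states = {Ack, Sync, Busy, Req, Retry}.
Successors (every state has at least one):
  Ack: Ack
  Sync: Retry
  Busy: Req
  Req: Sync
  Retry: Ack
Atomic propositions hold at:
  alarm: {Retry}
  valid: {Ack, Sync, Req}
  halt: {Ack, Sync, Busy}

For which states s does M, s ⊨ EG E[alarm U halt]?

E[alarm U halt]: least fixpoint, start Z0 = Sat(halt) = {Ack, Sync, Busy}, add states in Sat(alarm) with some successor in Z. Z1 = {Ack, Sync, Busy, Retry}; fixed.
Sat(E[alarm U halt]) = {Ack, Sync, Busy, Retry}
EG E[alarm U halt]: greatest fixpoint, start Z0 = {Ack, Sync, Busy, Retry}, keep only states in Sat with some successor in Z. Z1 = {Ack, Sync, Retry}; fixed.
Sat(EG E[alarm U halt]) = {Ack, Sync, Retry}

{Ack, Sync, Retry}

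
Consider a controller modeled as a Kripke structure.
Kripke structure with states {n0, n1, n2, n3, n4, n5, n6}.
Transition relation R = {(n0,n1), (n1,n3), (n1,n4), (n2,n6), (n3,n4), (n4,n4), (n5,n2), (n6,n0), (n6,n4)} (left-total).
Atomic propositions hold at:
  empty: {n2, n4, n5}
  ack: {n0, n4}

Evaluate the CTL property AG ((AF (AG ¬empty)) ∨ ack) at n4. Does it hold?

Yes

Sat(¬empty) = {n0, n1, n3, n6}
AG ¬empty: greatest fixpoint, start Z0 = {n0, n1, n3, n6}, keep only states in Sat with every successor in Z. Z1 = {n0}; Z2 = ∅; fixed.
Sat(AG ¬empty) = ∅
AF (AG ¬empty): least fixpoint, start Z0 = ∅, add states with every successor in Z. Already a fixed point.
Sat(AF (AG ¬empty)) = ∅
Sat((AF (AG ¬empty)) ∨ ack) = {n0, n4}
AG ((AF (AG ¬empty)) ∨ ack): greatest fixpoint, start Z0 = {n0, n4}, keep only states in Sat with every successor in Z. Z1 = {n4}; fixed.
Sat(AG ((AF (AG ¬empty)) ∨ ack)) = {n4}
n4 ∈ Sat(AG ((AF (AG ¬empty)) ∨ ack)) = {n4}, so the formula holds at n4.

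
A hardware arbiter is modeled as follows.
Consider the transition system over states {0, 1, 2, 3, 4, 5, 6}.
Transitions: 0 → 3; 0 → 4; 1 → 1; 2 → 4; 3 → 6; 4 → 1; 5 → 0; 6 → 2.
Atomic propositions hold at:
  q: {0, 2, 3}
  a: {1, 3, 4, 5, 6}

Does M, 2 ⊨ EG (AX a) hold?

Sat(AX a) = {s : every successor in {1, 3, 4, 5, 6}} = {0, 1, 2, 3, 4}
EG (AX a): greatest fixpoint, start Z0 = {0, 1, 2, 3, 4}, keep only states in Sat with some successor in Z. Z1 = {0, 1, 2, 4}; fixed.
Sat(EG (AX a)) = {0, 1, 2, 4}
2 ∈ Sat(EG (AX a)) = {0, 1, 2, 4}, so the formula holds at 2.

Yes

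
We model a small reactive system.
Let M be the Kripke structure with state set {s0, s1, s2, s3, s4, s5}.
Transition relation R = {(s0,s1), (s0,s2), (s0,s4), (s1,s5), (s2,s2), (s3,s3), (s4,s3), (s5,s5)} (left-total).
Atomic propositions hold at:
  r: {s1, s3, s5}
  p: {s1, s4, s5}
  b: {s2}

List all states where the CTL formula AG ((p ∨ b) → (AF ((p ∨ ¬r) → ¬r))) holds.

Sat(p ∨ b) = {s1, s2, s4, s5}
Sat(¬r) = {s0, s2, s4}
Sat(p ∨ ¬r) = {s0, s1, s2, s4, s5}
Sat((p ∨ ¬r) → ¬r) = {s0, s2, s3, s4}
AF ((p ∨ ¬r) → ¬r): least fixpoint, start Z0 = {s0, s2, s3, s4}, add states with every successor in Z. Already a fixed point.
Sat(AF ((p ∨ ¬r) → ¬r)) = {s0, s2, s3, s4}
Sat((p ∨ b) → (AF ((p ∨ ¬r) → ¬r))) = {s0, s2, s3, s4}
AG ((p ∨ b) → (AF ((p ∨ ¬r) → ¬r))): greatest fixpoint, start Z0 = {s0, s2, s3, s4}, keep only states in Sat with every successor in Z. Z1 = {s2, s3, s4}; fixed.
Sat(AG ((p ∨ b) → (AF ((p ∨ ¬r) → ¬r)))) = {s2, s3, s4}

{s2, s3, s4}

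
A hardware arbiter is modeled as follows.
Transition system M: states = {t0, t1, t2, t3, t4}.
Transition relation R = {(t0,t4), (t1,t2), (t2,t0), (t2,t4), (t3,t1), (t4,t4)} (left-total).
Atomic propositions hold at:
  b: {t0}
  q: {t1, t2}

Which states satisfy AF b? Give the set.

AF b: least fixpoint, start Z0 = {t0}, add states with every successor in Z. Already a fixed point.
Sat(AF b) = {t0}

{t0}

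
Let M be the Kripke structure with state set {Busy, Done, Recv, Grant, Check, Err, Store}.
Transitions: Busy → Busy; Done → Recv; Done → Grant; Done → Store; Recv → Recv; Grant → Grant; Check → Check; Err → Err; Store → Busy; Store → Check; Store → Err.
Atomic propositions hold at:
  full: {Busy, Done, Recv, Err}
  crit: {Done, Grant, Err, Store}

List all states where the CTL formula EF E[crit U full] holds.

{Busy, Done, Recv, Err, Store}

E[crit U full]: least fixpoint, start Z0 = Sat(full) = {Busy, Done, Recv, Err}, add states in Sat(crit) with some successor in Z. Z1 = {Busy, Done, Recv, Err, Store}; fixed.
Sat(E[crit U full]) = {Busy, Done, Recv, Err, Store}
EF E[crit U full]: least fixpoint, start Z0 = {Busy, Done, Recv, Err, Store}, add states with some successor in Z. Already a fixed point.
Sat(EF E[crit U full]) = {Busy, Done, Recv, Err, Store}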